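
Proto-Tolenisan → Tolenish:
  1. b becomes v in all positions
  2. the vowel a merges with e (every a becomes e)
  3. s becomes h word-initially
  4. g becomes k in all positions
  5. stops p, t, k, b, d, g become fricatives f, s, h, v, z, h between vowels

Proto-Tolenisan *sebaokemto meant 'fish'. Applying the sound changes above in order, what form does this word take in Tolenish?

Tolenish: *sebaokemto > sevaokemto > seveokemto > heveokemto > heveohemto  (by unconditioned shift, vowel merger, debuccalisation, intervocalic lenition)

heveohemto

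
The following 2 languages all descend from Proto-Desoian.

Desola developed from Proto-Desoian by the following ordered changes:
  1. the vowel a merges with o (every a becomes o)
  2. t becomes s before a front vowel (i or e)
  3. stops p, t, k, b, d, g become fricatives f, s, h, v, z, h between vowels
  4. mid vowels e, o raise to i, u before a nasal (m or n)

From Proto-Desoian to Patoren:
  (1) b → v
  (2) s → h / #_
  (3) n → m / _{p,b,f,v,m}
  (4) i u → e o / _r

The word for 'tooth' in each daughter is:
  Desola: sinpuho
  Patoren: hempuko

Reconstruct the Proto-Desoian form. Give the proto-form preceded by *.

Position 1: Desola has s, Patoren has h. Taking the neighbouring segments as reconstructed: Desola s could go back to *t or *s; Patoren h could go back to *s or *h — the one source consistent with every daughter is *s.
Position 2: Desola has i, Patoren has e. Taking the neighbouring segments as reconstructed: Desola i could go back to *e or *i; Patoren e can only go back to *e — the one source consistent with every daughter is *e.
Position 3: Desola has n, Patoren has m. Desola preserves n here (none of its changes turn any other segment into n), so the proto-segment is *n.
Continuing position by position gives *senpuko; check it forward:
Desola: start from *senpuko.
  rule 1: no change — senpuko
  rule 2: no change — senpuko
  rule 3 (intervocalic lenition): senpuko → senpuho
  rule 4 (pre-nasal raising): senpuho → sinpuho
  ⇒ Desola sinpuho
Patoren: *senpuko
  senpuko (rule 1 does not apply)
  senpuko → henpuko   [debuccalisation]
  henpuko → hempuko   [nasal place assimilation]
  hempuko (rule 4 does not apply)
  giving Patoren hempuko.
*senpuko is the unique common source.

*senpuko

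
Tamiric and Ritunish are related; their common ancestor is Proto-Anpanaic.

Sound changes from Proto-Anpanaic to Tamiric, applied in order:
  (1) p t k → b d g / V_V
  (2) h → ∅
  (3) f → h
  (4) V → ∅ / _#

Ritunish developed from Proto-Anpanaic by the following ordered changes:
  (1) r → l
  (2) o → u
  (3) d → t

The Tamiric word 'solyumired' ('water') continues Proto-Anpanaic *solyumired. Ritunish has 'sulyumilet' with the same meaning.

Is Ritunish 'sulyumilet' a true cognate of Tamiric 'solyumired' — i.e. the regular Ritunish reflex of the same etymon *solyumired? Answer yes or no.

Derive the expected Ritunish reflex of *solyumired:
Ritunish: *solyumired
  solyumired → solyumiled   [unconditioned shift]
  solyumiled → sulyumiled   [vowel merger]
  sulyumiled → sulyumilet   [unconditioned shift]
  giving Ritunish sulyumilet.
Ritunish 'sulyumilet' matches the regular reflex exactly, so the pair is cognate.

yes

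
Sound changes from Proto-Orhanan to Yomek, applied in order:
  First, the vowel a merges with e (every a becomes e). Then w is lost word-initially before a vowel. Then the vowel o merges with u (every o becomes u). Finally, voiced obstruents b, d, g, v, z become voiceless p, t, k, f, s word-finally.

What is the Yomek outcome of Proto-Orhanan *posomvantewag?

Yomek: start from *posomvantewag.
  rule 1 (vowel merger): posomvantewag → posomventeweg
  rule 2: no change — posomventeweg
  rule 3 (vowel merger): posomventeweg → pusumventeweg
  rule 4 (final devoicing): pusumventeweg → pusumventewek
  ⇒ Yomek pusumventewek

pusumventewek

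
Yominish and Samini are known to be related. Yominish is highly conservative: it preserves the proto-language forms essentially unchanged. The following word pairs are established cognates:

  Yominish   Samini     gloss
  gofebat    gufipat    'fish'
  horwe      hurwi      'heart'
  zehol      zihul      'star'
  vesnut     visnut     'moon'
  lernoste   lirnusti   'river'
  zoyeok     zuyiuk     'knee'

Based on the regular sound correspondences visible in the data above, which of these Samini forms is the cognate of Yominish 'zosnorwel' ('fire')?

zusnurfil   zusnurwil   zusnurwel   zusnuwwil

zehol ~ zihul, lernoste ~ lirnusti — Yominish o corresponds to Samini u after a consonant, before a consonant other than r, m, n, p, b, f, v.
horwe ~ hurwi — Yominish o corresponds to Samini u after a consonant, before r.
zehol ~ zihul, vesnut ~ visnut — Yominish e corresponds to Samini i after a consonant, before a consonant other than r, m, n, p, b, f, v.
Applying these to Yominish 'zosnorwel':
  zosnorwel → zusnorwel   (o→u after a consonant, before a consonant other than r, m, n, p, b, f, v)
  zusnorwel → zusnurwel   (o→u after a consonant, before r)
  zusnurwel → zusnurwil   (e→i after a consonant, before a consonant other than r, m, n, p, b, f, v)
So the Samini cognate is 'zusnurwil'.

zusnurwil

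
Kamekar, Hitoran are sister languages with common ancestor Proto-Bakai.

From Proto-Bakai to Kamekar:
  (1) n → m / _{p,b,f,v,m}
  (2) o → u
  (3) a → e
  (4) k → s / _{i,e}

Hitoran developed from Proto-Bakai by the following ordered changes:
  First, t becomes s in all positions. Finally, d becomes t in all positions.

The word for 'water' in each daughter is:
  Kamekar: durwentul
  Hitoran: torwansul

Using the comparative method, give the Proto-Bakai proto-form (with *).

Position 7: Kamekar has t, Hitoran has s. Kamekar preserves t here (none of its changes turn any other segment into t), so the proto-segment is *t.
Position 2: Kamekar has u, Hitoran has o. Hitoran preserves o here (none of its changes turn any other segment into o), so the proto-segment is *o.
Position 5: Kamekar has e, Hitoran has a. Hitoran preserves a here (none of its changes turn any other segment into a), so the proto-segment is *a.
This points to *dorwantul. Verify forward in each daughter:
Kamekar: start from *dorwantul.
  rule 1: no change — dorwantul
  rule 2 (vowel merger): dorwantul → durwantul
  rule 3 (vowel merger): durwantul → durwentul
  rule 4: no change — durwentul
  ⇒ Kamekar durwentul
Hitoran: start from *dorwantul.
  rule 1 (unconditioned shift): dorwantul → dorwansul
  rule 2 (unconditioned shift): dorwansul → torwansul
  ⇒ Hitoran torwansul
No other proto-form is consistent with every reflex, so the reconstruction is *dorwantul.

*dorwantul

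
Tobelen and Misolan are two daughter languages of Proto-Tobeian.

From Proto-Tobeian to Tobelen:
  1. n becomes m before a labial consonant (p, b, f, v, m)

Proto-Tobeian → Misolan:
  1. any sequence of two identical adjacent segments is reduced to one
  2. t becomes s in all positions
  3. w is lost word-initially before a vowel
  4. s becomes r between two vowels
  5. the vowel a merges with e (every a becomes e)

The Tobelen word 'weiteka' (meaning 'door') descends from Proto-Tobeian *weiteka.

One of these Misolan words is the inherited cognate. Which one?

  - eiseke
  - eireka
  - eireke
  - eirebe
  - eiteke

Misolan: *weiteka
  weiteka (rule 1 does not apply)
  weiteka → weiseka   [unconditioned shift]
  weiseka → eiseka   [glide loss]
  eiseka → eireka   [rhotacism]
  eireka → eireke   [vowel merger]
  giving Misolan eireke.
Only 'eireke' matches the regular Misolan development of *weiteka.

eireke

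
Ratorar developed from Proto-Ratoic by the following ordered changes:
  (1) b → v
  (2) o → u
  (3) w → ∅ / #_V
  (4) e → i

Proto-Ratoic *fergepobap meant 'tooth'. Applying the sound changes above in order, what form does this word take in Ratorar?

firgipuvap

Ratorar: *fergepobap
  fergepobap → fergepovap   [unconditioned shift]
  fergepovap → fergepuvap   [vowel merger]
  fergepuvap (rule 3 does not apply)
  fergepuvap → firgipuvap   [vowel merger]
  giving Ratorar firgipuvap.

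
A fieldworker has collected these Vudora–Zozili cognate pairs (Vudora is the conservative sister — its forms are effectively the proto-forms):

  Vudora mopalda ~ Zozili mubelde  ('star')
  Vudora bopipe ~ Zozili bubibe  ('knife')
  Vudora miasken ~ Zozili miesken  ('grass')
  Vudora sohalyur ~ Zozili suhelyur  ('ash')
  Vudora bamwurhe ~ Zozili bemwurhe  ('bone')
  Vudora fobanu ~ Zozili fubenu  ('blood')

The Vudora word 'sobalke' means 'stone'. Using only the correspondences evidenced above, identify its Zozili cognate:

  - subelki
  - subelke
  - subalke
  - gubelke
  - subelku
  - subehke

fobanu ~ fubenu — Vudora o corresponds to Zozili u after a consonant, before a labial obstruent.
mopalda ~ mubelde, sohalyur ~ suhelyur — Vudora a corresponds to Zozili e after a consonant, before a consonant other than r, m, n, p, b, f, v.
Applying these to Vudora 'sobalke':
  sobalke → subalke   (o→u after a consonant, before a labial obstruent)
  subalke → subelke   (a→e after a consonant, before a consonant other than r, m, n, p, b, f, v)
So the Zozili cognate is 'subelke'.

subelke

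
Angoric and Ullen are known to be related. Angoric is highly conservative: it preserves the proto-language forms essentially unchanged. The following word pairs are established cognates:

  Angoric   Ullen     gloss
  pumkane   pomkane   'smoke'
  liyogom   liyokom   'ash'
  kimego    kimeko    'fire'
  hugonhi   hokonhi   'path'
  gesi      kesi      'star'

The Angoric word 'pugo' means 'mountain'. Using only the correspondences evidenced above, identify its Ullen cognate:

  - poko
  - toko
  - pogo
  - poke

hugonhi ~ hokonhi — Angoric u corresponds to Ullen o after a consonant, before a consonant other than r, m, n, p, b, f, v.
liyogom ~ liyokom, kimego ~ kimeko — Angoric g corresponds to Ullen k between vowels (before a back vowel).
Applying these to Angoric 'pugo':
  pugo → pogo   (u→o after a consonant, before a consonant other than r, m, n, p, b, f, v)
  pogo → poko   (g→k between vowels (before a back vowel))
So the Ullen cognate is 'poko'.

poko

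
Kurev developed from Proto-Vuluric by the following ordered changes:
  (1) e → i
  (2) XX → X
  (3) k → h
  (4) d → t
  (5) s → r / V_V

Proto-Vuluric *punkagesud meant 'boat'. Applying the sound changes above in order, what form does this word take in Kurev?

punhagirut

Kurev: *punkagesud > punkagisud > punhagisud > punhagisut > punhagirut  (by vowel merger, unconditioned shift, unconditioned shift, rhotacism)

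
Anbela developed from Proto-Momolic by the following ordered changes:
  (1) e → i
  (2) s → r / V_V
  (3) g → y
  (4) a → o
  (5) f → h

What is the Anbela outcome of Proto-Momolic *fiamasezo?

hiomorizo

Anbela: *fiamasezo
  fiamasezo → fiamasizo   [vowel merger]
  fiamasizo → fiamarizo   [rhotacism]
  fiamarizo (rule 3 does not apply)
  fiamarizo → fiomorizo   [vowel merger]
  fiomorizo → hiomorizo   [unconditioned shift]
  giving Anbela hiomorizo.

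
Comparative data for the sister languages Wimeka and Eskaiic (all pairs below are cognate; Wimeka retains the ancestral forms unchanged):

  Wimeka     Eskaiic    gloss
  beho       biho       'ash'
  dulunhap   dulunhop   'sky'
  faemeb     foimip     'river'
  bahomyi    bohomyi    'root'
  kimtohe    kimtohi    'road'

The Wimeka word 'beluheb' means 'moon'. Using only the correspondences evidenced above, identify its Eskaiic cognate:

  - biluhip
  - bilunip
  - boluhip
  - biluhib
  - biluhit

biluhip

beho ~ biho — Wimeka e corresponds to Eskaiic i after a consonant, before a consonant other than r, m, n, p, b, f, v.
faemeb ~ foimip — Wimeka e corresponds to Eskaiic i after a consonant, before a labial obstruent.
faemeb ~ foimip — Wimeka b corresponds to Eskaiic p word-finally.
Applying these to Wimeka 'beluheb':
  beluheb → biluheb   (e→i after a consonant, before a consonant other than r, m, n, p, b, f, v)
  biluheb → biluhib   (e→i after a consonant, before a labial obstruent)
  biluhib → biluhip   (b→p word-finally)
So the Eskaiic cognate is 'biluhip'.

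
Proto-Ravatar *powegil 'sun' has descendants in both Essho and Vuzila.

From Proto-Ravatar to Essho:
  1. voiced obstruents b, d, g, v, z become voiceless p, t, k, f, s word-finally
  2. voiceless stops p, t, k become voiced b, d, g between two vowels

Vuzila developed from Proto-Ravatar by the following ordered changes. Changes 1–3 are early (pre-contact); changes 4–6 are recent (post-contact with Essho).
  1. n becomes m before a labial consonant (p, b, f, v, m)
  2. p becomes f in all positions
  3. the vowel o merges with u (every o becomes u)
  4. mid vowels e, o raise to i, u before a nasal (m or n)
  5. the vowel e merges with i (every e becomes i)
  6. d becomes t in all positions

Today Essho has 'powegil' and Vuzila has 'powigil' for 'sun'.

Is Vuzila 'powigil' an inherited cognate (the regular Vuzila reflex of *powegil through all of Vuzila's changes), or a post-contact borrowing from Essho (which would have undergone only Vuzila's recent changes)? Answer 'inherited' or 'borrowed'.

borrowed

If inherited, *powegil would pass through all of Vuzila's changes:
Vuzila: *powegil
  powegil (rule 1 does not apply)
  powegil → fowegil   [unconditioned shift]
  fowegil → fuwegil   [vowel merger]
  fuwegil (rule 4 does not apply)
  fuwegil → fuwigil   [vowel merger]
  fuwigil (rule 6 does not apply)
  giving Vuzila fuwigil.
If borrowed from Essho 'powegil' after the early changes, it would undergo only the recent ones:
  rule 4 (pre-nasal raising): no change (powegil)
  rule 5 (vowel merger): powegil → powigil
  rule 6 (unconditioned shift): no change (powigil)
  ⇒ as a loan: powigil
Vuzila 'powigil' matches the loan outcome 'powigil', not the inherited 'fuwigil' — it skipped the early Vuzila changes, so it was borrowed from Essho.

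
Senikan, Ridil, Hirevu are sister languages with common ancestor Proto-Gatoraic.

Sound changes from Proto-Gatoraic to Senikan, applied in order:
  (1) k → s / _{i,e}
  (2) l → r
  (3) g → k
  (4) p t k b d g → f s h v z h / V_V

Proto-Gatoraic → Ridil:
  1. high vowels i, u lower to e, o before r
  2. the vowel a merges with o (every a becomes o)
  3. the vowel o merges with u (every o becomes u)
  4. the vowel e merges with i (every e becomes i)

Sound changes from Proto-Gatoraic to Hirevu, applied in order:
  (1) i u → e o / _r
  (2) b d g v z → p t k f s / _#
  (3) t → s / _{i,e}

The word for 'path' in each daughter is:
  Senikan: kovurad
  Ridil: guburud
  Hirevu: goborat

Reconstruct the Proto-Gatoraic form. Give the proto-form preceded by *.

*goburad

Position 7: Senikan has d, Ridil has d, Hirevu has t. Senikan preserves d here (none of its changes turn any other segment into d), so the proto-segment is *d.
Position 2: Senikan has o, Ridil has u, Hirevu has o. Senikan preserves o here (none of its changes turn any other segment into o), so the proto-segment is *o.
Position 4: Senikan has u, Ridil has u, Hirevu has o. Senikan preserves u here (none of its changes turn any other segment into u), so the proto-segment is *u.
Verify the candidate proto-form against each daughter:
Senikan: *goburad
  goburad (rule 1 does not apply)
  goburad (rule 2 does not apply)
  goburad → koburad   [unconditioned shift]
  koburad → kovurad   [intervocalic lenition]
  giving Senikan kovurad.
Ridil: start from *goburad.
  rule 1 (pre-rhotic lowering): goburad → goborad
  rule 2 (vowel merger): goborad → goborod
  rule 3 (vowel merger): goborod → guburud
  rule 4: no change — guburud
  ⇒ Ridil guburud
Hirevu: *goburad > goborad > goborat  (by pre-rhotic lowering, final devoicing)
No other proto-form is consistent with every reflex, so the reconstruction is *goburad.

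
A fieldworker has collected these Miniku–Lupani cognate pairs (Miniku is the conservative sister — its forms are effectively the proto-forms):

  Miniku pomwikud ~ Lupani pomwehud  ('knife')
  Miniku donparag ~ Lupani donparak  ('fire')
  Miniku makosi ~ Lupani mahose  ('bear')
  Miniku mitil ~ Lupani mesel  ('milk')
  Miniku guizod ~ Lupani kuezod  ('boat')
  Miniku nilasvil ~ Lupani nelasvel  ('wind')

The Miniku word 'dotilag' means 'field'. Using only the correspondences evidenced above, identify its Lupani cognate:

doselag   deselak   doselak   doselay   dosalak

mitil ~ mesel — Miniku t corresponds to Lupani s between vowels (before a front vowel).
pomwikud ~ pomwehud, mitil ~ mesel — Miniku i corresponds to Lupani e after a consonant, before a consonant other than r, m, n, p, b, f, v.
donparag ~ donparak — Miniku g corresponds to Lupani k word-finally.
Applying these to Miniku 'dotilag':
  dotilag → dosilag   (t→s between vowels (before a front vowel))
  dosilag → doselag   (i→e after a consonant, before a consonant other than r, m, n, p, b, f, v)
  doselag → doselak   (g→k word-finally)
So the Lupani cognate is 'doselak'.

doselak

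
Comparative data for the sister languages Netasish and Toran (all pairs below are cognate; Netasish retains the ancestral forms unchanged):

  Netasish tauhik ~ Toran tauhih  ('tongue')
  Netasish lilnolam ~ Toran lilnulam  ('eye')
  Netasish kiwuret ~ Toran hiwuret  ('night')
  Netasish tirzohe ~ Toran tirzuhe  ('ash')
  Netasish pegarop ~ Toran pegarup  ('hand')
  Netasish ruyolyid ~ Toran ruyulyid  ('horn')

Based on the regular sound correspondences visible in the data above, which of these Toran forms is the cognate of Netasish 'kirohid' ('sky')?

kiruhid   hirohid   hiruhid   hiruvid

hiruhid

kiwuret ~ hiwuret — Netasish k corresponds to Toran h word-initially before a front vowel.
lilnolam ~ lilnulam, tirzohe ~ tirzuhe — Netasish o corresponds to Toran u after a consonant, before a consonant other than r, m, n, p, b, f, v.
Applying these to Netasish 'kirohid':
  kirohid → hirohid   (k→h word-initially before a front vowel)
  hirohid → hiruhid   (o→u after a consonant, before a consonant other than r, m, n, p, b, f, v)
So the Toran cognate is 'hiruhid'.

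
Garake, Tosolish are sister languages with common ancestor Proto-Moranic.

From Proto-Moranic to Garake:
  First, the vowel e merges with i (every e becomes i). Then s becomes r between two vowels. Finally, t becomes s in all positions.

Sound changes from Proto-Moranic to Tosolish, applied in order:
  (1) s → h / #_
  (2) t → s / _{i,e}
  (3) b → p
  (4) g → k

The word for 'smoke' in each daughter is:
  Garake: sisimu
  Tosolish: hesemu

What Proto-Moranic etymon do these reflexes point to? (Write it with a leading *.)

*setemu

Position 1: Garake has s, Tosolish has h. Taking the neighbouring segments as reconstructed: Garake s could go back to *t or *s; Tosolish h could go back to *s or *h — the one source consistent with every daughter is *s.
Position 4: Garake has i, Tosolish has e. Tosolish preserves e here (none of its changes turn any other segment into e), so the proto-segment is *e.
This points to *setemu. Verify forward in each daughter:
Garake: *setemu
  setemu → sitimu   [vowel merger]
  sitimu (rule 2 does not apply)
  sitimu → sisimu   [unconditioned shift]
  giving Garake sisimu.
Tosolish: *setemu
  setemu → hetemu   [debuccalisation]
  hetemu → hesemu   [palatalisation]
  hesemu (rule 3 does not apply)
  hesemu (rule 4 does not apply)
  giving Tosolish hesemu.
*setemu is the unique common source.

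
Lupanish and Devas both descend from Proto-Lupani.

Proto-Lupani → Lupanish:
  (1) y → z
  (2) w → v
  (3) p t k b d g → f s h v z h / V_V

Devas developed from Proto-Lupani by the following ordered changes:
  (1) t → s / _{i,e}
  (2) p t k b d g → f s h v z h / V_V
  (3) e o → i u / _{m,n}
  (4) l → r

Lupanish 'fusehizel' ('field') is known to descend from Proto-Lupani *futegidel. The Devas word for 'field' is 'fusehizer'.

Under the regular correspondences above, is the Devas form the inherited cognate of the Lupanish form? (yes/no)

yes

Derive the expected Devas reflex of *futegidel:
Devas: *futegidel > fusegidel > fusehizel > fusehizer  (by palatalisation, intervocalic lenition, unconditioned shift)
Devas 'fusehizer' matches the regular reflex exactly, so the pair is cognate.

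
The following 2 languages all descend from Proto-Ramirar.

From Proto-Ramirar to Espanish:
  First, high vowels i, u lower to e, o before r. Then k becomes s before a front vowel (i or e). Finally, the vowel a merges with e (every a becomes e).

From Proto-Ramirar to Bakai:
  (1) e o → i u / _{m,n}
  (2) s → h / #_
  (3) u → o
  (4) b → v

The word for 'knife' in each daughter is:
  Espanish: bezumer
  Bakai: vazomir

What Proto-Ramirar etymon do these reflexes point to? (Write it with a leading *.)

*bazumir

Position 2: Espanish has e, Bakai has a. Bakai preserves a here (none of its changes turn any other segment into a), so the proto-segment is *a.
Position 4: Espanish has u, Bakai has o. Espanish preserves u here (none of its changes turn any other segment into u), so the proto-segment is *u.
Verify the candidate proto-form against each daughter:
Espanish: *bazumir > bazumer > bezumer  (by pre-rhotic lowering, vowel merger)
Bakai: start from *bazumir.
  rule 1: no change — bazumir
  rule 2: no change — bazumir
  rule 3 (vowel merger): bazumir → bazomir
  rule 4 (unconditioned shift): bazomir → vazomir
  ⇒ Bakai vazomir
Only *bazumir yields all of Espanish bezumer, Bakai vazomir.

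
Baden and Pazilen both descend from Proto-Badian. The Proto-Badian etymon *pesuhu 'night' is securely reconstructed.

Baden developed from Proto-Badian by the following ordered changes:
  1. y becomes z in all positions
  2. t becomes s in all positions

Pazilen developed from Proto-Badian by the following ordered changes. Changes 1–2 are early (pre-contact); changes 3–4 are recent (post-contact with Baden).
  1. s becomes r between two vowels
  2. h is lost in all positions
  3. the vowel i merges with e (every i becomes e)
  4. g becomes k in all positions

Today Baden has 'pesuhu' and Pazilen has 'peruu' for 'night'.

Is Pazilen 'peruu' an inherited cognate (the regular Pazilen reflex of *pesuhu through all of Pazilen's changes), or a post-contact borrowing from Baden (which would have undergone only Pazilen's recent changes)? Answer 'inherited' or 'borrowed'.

If inherited, *pesuhu would pass through all of Pazilen's changes:
Pazilen: *pesuhu > peruhu > peruu  (by rhotacism, h-loss)
If borrowed from Baden 'pesuhu' after the early changes, it would undergo only the recent ones:
  rule 3 (vowel merger): no change (pesuhu)
  rule 4 (unconditioned shift): no change (pesuhu)
  ⇒ as a loan: pesuhu
Pazilen 'peruu' matches the inherited outcome exactly, so it is an inherited cognate, not a loan.

inherited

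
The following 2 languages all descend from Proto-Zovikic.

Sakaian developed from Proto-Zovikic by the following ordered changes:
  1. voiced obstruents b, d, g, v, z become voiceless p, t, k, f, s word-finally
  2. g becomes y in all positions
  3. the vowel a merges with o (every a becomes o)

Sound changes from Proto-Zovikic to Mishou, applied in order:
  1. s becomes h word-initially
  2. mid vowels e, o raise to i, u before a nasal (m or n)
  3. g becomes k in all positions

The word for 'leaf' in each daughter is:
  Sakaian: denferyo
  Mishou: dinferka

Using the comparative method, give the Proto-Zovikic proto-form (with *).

*denferga

Position 2: Sakaian has e, Mishou has i. Sakaian preserves e here (none of its changes turn any other segment into e), so the proto-segment is *e.
Position 7: Sakaian has y, Mishou has k. Taking the neighbouring segments as reconstructed: Sakaian y could go back to *g or *y; Mishou k could go back to *k or *g — the one source consistent with every daughter is *g.
This points to *denferga. Verify forward in each daughter:
Sakaian: start from *denferga.
  rule 1: no change — denferga
  rule 2 (unconditioned shift): denferga → denferya
  rule 3 (vowel merger): denferya → denferyo
  ⇒ Sakaian denferyo
Mishou: *denferga > dinferga > dinferka  (by pre-nasal raising, unconditioned shift)
Only *denferga yields all of Sakaian denferyo, Mishou dinferka.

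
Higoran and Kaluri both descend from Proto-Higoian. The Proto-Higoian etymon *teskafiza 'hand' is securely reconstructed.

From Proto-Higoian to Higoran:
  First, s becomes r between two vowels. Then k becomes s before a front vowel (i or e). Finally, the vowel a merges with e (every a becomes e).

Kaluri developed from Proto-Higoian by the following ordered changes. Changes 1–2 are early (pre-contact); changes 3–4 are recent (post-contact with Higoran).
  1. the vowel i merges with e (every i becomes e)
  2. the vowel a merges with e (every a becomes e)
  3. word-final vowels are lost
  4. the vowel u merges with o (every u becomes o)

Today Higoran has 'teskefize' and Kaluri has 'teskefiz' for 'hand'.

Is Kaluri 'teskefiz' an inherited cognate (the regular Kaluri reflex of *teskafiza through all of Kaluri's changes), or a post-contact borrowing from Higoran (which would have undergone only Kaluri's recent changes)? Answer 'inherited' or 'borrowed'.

If inherited, *teskafiza would pass through all of Kaluri's changes:
Kaluri: *teskafiza
  teskafiza → teskafeza   [vowel merger]
  teskafeza → teskefeze   [vowel merger]
  teskefeze → teskefez   [apocope]
  teskefez (rule 4 does not apply)
  giving Kaluri teskefez.
If borrowed from Higoran 'teskefize' after the early changes, it would undergo only the recent ones:
  rule 3 (apocope): teskefize → teskefiz
  rule 4 (vowel merger): no change (teskefiz)
  ⇒ as a loan: teskefiz
Kaluri 'teskefiz' matches the loan outcome 'teskefiz', not the inherited 'teskefez' — it skipped the early Kaluri changes, so it was borrowed from Higoran.

borrowed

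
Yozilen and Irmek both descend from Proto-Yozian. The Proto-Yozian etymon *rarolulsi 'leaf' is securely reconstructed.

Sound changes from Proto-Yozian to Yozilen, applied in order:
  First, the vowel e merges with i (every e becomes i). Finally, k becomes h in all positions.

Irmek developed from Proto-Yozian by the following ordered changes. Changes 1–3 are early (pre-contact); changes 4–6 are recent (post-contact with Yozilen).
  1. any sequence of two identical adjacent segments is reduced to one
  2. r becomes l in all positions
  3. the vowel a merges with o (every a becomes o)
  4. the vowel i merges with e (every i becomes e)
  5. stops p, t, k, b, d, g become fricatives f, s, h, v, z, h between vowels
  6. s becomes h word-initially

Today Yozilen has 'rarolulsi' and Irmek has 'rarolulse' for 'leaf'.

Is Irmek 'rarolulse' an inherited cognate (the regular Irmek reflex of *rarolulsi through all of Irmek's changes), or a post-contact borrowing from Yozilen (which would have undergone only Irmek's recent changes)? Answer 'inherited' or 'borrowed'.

If inherited, *rarolulsi would pass through all of Irmek's changes:
Irmek: *rarolulsi
  rarolulsi (rule 1 does not apply)
  rarolulsi → lalolulsi   [unconditioned shift]
  lalolulsi → lololulsi   [vowel merger]
  lololulsi → lololulse   [vowel merger]
  lololulse (rule 5 does not apply)
  lololulse (rule 6 does not apply)
  giving Irmek lololulse.
If borrowed from Yozilen 'rarolulsi' after the early changes, it would undergo only the recent ones:
  rule 4 (vowel merger): rarolulsi → rarolulse
  rule 5 (intervocalic lenition): no change (rarolulse)
  rule 6 (debuccalisation): no change (rarolulse)
  ⇒ as a loan: rarolulse
Irmek 'rarolulse' matches the loan outcome 'rarolulse', not the inherited 'lololulse' — it skipped the early Irmek changes, so it was borrowed from Yozilen.

borrowed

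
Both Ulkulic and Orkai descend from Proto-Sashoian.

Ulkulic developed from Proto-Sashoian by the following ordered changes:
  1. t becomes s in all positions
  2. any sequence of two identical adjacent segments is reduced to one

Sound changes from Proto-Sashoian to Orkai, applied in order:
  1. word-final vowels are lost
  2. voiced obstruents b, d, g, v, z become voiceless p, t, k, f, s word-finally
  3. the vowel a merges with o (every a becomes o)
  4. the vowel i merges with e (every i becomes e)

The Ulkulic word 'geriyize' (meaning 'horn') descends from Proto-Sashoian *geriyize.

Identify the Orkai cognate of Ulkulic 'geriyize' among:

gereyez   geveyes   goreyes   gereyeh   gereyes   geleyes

gereyes

Orkai: *geriyize > geriyiz > geriyis > gereyes  (by apocope, final devoicing, vowel merger)
The other candidates each miss or misapply at least one Orkai change.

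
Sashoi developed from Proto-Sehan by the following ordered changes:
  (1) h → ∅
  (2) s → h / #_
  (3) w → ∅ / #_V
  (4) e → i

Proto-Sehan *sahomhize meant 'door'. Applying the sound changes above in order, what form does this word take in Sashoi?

haomizi

Sashoi: *sahomhize > saomize > haomize > haomizi  (by h-loss, debuccalisation, vowel merger)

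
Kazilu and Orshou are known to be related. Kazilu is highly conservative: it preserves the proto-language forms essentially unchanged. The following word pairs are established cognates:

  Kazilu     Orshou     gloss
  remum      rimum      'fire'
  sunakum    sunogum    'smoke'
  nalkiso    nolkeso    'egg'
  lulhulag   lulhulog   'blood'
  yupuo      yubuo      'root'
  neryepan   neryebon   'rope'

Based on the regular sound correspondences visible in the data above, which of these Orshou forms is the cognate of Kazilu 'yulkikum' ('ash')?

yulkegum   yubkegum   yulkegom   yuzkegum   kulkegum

yulkegum

nalkiso ~ nolkeso — Kazilu i corresponds to Orshou e after a consonant, before a consonant other than r, m, n, p, b, f, v.
sunakum ~ sunogum — Kazilu k corresponds to Orshou g between vowels (before a back vowel).
Applying these to Kazilu 'yulkikum':
  yulkikum → yulkekum   (i→e after a consonant, before a consonant other than r, m, n, p, b, f, v)
  yulkekum → yulkegum   (k→g between vowels (before a back vowel))
So the Orshou cognate is 'yulkegum'.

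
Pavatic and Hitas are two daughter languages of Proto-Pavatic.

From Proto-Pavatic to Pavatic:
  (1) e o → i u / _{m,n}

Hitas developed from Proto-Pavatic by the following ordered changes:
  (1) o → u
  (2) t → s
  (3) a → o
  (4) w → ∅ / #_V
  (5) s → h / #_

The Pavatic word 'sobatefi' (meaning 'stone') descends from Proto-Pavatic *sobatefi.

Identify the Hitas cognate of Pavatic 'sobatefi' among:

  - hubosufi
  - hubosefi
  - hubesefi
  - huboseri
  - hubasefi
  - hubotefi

Hitas: *sobatefi > subatefi > subasefi > subosefi > hubosefi  (by vowel merger, unconditioned shift, vowel merger, debuccalisation)
Only 'hubosefi' matches the regular Hitas development of *sobatefi.

hubosefi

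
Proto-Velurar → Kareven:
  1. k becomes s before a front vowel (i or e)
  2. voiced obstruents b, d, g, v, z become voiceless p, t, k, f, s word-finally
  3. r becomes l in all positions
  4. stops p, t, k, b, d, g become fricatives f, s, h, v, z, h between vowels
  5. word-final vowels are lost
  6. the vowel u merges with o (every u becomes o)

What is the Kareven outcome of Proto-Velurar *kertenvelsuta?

seltenvelsos

Kareven: *kertenvelsuta > sertenvelsuta > seltenvelsuta > seltenvelsusa > seltenvelsus > seltenvelsos  (by palatalisation, unconditioned shift, intervocalic lenition, apocope, vowel merger)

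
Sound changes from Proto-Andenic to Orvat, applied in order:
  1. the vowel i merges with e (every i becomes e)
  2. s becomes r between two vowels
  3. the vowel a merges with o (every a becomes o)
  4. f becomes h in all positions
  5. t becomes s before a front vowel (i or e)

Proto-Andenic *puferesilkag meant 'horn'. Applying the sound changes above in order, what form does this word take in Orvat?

Orvat: *puferesilkag > pufereselkag > pufererelkag > pufererelkog > puhererelkog  (by vowel merger, rhotacism, vowel merger, unconditioned shift)

puhererelkog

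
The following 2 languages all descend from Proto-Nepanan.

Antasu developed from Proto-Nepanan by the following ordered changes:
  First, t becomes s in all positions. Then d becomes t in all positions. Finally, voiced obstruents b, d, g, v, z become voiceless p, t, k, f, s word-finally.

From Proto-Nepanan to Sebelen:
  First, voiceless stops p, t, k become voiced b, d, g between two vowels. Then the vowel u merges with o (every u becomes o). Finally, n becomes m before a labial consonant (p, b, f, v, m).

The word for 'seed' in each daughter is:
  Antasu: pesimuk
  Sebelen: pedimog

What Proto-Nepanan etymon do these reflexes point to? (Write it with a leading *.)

Position 7: Antasu has k, Sebelen has g. Taking the neighbouring segments as reconstructed: Antasu k could go back to *k or *g; Sebelen g can only go back to *g — the one source consistent with every daughter is *g.
Position 3: Antasu has s, Sebelen has d. Taking the neighbouring segments as reconstructed: Antasu s could go back to *t or *s; Sebelen d could go back to *t or *d — the one source consistent with every daughter is *t.
Position 6: Antasu has u, Sebelen has o. Antasu preserves u here (none of its changes turn any other segment into u), so the proto-segment is *u.
Continuing position by position gives *petimug; check it forward:
Antasu: start from *petimug.
  rule 1 (unconditioned shift): petimug → pesimug
  rule 2: no change — pesimug
  rule 3 (final devoicing): pesimug → pesimuk
  ⇒ Antasu pesimuk
Sebelen: start from *petimug.
  rule 1 (intervocalic voicing): petimug → pedimug
  rule 2 (vowel merger): pedimug → pedimog
  rule 3: no change — pedimog
  ⇒ Sebelen pedimog
No other proto-form is consistent with every reflex, so the reconstruction is *petimug.

*petimug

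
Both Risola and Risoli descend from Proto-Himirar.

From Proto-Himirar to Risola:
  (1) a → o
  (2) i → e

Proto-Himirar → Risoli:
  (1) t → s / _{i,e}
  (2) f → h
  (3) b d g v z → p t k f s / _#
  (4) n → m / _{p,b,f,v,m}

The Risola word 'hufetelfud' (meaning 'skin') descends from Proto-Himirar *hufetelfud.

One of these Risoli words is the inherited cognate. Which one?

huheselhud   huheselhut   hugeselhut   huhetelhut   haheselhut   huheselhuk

huheselhut

Risoli: *hufetelfud > hufeselfud > huheselhud > huheselhut  (by palatalisation, unconditioned shift, final devoicing)
Only 'huheselhut' matches the regular Risoli development of *hufetelfud.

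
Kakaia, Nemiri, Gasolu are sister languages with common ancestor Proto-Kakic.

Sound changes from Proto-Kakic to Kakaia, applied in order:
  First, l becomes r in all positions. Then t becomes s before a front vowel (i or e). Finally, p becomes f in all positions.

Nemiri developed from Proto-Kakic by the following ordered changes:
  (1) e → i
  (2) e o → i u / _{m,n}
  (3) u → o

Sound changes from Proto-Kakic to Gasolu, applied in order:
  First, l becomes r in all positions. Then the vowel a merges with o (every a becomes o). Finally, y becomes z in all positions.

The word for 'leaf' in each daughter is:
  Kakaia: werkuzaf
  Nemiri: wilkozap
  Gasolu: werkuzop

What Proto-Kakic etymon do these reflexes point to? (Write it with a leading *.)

*welkuzap

Position 7: Kakaia has a, Nemiri has a, Gasolu has o. Kakaia preserves a here (none of its changes turn any other segment into a), so the proto-segment is *a.
Position 5: Kakaia has u, Nemiri has o, Gasolu has u. Kakaia preserves u here (none of its changes turn any other segment into u), so the proto-segment is *u.
Position 8: Kakaia has f, Nemiri has p, Gasolu has p. Nemiri preserves p here (none of its changes turn any other segment into p), so the proto-segment is *p.
This points to *welkuzap. Verify forward in each daughter:
Kakaia: start from *welkuzap.
  rule 1 (unconditioned shift): welkuzap → werkuzap
  rule 2: no change — werkuzap
  rule 3 (unconditioned shift): werkuzap → werkuzaf
  ⇒ Kakaia werkuzaf
Nemiri: *welkuzap > wilkuzap > wilkozap  (by vowel merger, vowel merger)
Gasolu: start from *welkuzap.
  rule 1 (unconditioned shift): welkuzap → werkuzap
  rule 2 (vowel merger): werkuzap → werkuzop
  rule 3: no change — werkuzop
  ⇒ Gasolu werkuzop
*welkuzap is the unique common source.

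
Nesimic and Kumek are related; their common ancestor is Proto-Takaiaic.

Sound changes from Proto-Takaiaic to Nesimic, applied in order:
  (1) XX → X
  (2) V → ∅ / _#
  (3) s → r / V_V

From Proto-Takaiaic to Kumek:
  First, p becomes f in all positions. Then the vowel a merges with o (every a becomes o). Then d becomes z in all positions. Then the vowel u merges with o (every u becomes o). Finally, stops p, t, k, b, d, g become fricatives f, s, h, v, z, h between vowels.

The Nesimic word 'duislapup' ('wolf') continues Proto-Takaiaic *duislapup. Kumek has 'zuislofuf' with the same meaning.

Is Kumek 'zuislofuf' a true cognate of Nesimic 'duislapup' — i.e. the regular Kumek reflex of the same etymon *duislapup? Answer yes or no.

no

Derive the expected Kumek reflex of *duislapup:
Kumek: *duislapup
  duislapup → duislafuf   [unconditioned shift]
  duislafuf → duislofuf   [vowel merger]
  duislofuf → zuislofuf   [unconditioned shift]
  zuislofuf → zoislofof   [vowel merger]
  zoislofof (rule 5 does not apply)
  giving Kumek zoislofof.
The regular Kumek reflex would be 'zoislofof', but the attested form is 'zuislofuf'. The correspondence is irregular, so they are not cognates (the Kumek form has a different source).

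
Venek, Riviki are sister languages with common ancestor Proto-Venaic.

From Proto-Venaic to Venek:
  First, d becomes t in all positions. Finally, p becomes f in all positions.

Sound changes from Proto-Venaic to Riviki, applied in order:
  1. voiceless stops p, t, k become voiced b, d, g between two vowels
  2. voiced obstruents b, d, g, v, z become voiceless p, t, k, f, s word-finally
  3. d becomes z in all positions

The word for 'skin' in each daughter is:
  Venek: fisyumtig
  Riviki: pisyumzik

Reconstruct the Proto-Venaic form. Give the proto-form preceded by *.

*pisyumdig

Position 7: Venek has t, Riviki has z. Taking the neighbouring segments as reconstructed: Venek t could go back to *t or *d; Riviki z could go back to *d or *z — the one source consistent with every daughter is *d.
Position 9: Venek has g, Riviki has k. Venek preserves g here (none of its changes turn any other segment into g), so the proto-segment is *g.
Position 1: Venek has f, Riviki has p. Taking the neighbouring segments as reconstructed: Venek f could go back to *p or *f; Riviki p can only go back to *p — the one source consistent with every daughter is *p.
The remaining positions agree across the daughters. Check the candidate against every language:
Venek: start from *pisyumdig.
  rule 1 (unconditioned shift): pisyumdig → pisyumtig
  rule 2 (unconditioned shift): pisyumtig → fisyumtig
  ⇒ Venek fisyumtig
Riviki: *pisyumdig
  pisyumdig (rule 1 does not apply)
  pisyumdig → pisyumdik   [final devoicing]
  pisyumdik → pisyumzik   [unconditioned shift]
  giving Riviki pisyumzik.
No other proto-form is consistent with every reflex, so the reconstruction is *pisyumdig.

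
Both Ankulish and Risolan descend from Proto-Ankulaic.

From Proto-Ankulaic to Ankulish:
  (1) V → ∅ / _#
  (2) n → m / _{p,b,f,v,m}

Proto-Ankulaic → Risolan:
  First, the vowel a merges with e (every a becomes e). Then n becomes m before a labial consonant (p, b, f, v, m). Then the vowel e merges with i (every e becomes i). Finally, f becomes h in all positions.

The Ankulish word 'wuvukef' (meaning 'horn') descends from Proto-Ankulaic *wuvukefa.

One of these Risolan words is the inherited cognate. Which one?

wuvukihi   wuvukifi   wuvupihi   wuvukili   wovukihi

Risolan: *wuvukefa > wuvukefe > wuvukifi > wuvukihi  (by vowel merger, vowel merger, unconditioned shift)
The other candidates each miss or misapply at least one Risolan change.

wuvukihi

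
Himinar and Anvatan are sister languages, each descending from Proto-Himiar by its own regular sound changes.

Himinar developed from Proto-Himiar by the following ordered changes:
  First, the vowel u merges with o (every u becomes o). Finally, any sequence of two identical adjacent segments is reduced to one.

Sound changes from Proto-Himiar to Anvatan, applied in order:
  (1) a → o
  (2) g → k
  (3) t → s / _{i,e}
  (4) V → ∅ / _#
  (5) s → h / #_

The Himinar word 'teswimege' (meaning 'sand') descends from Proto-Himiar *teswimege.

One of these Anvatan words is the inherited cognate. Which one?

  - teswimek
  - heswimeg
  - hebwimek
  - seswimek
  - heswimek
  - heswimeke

heswimek

Anvatan: *teswimege > teswimeke > seswimeke > seswimek > heswimek  (by unconditioned shift, palatalisation, apocope, debuccalisation)
Only 'heswimek' matches the regular Anvatan development of *teswimege.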